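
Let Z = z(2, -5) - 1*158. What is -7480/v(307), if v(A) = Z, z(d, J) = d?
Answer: 1870/39 ≈ 47.949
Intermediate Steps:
Z = -156 (Z = 2 - 1*158 = 2 - 158 = -156)
v(A) = -156
-7480/v(307) = -7480/(-156) = -7480*(-1/156) = 1870/39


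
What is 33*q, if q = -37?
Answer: -1221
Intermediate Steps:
33*q = 33*(-37) = -1221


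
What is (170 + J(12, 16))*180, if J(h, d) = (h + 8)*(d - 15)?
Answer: 34200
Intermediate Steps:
J(h, d) = (-15 + d)*(8 + h) (J(h, d) = (8 + h)*(-15 + d) = (-15 + d)*(8 + h))
(170 + J(12, 16))*180 = (170 + (-120 - 15*12 + 8*16 + 16*12))*180 = (170 + (-120 - 180 + 128 + 192))*180 = (170 + 20)*180 = 190*180 = 34200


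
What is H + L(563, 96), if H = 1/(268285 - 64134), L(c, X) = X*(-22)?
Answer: -431166911/204151 ≈ -2112.0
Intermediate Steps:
L(c, X) = -22*X
H = 1/204151 ≈ 4.8983e-6
H + L(563, 96) = 1/204151 - 22*96 = 1/204151 - 2112 = -431166911/204151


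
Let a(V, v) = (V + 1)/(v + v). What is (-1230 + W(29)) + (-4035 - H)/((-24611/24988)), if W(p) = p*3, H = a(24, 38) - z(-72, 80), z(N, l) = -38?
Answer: 1399425444/467609 ≈ 2992.7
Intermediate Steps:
a(V, v) = (1 + V)/(2*v) (a(V, v) = (1 + V)/((2*v)) = (1 + V)*(1/(2*v)) = (1 + V)/(2*v))
H = 2913/76 (H = (1/2)*(1 + 24)/38 - 1*(-38) = (1/2)*(1/38)*25 + 38 = 25/76 + 38 = 2913/76 ≈ 38.329)
W(p) = 3*p
(-1230 + W(29)) + (-4035 - H)/((-24611/24988)) = (-1230 + 3*29) + (-4035 - 1*2913/76)/((-24611/24988)) = (-1230 + 87) + (-4035 - 2913/76)/((-24611*1/24988)) = -1143 - 309573/(76*(-24611/24988)) = -1143 - 309573/76*(-24988/24611) = -1143 + 1933902531/467609 = 1399425444/467609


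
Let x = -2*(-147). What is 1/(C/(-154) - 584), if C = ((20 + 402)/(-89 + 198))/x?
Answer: -2467542/1441044739 ≈ -0.0017123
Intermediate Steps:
x = 294
C = 211/16023 (C = ((20 + 402)/(-89 + 198))/294 = (422/109)*(1/294) = 211/16023 ≈ 0.013169)
1/(C/(-154) - 584) = 1/((211/16023)/(-154) - 584) = 1/((211/16023)*(-1/154) - 584) = 1/(-211/2467542 - 584) = 1/(-1441044739/2467542) = -2467542/1441044739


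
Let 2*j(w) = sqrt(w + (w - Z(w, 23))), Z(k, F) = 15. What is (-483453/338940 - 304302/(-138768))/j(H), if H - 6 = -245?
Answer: -23844123*I*sqrt(493)/7667914940 ≈ -0.069044*I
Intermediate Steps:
H = -239 (H = 6 - 245 = -239)
j(w) = sqrt(-15 + 2*w)/2 (j(w) = sqrt(w + (w - 1*15))/2 = sqrt(w + (w - 15))/2 = sqrt(w + (-15 + w))/2 = sqrt(-15 + 2*w)/2)
(-483453/338940 - 304302/(-138768))/j(H) = (-483453/338940 - 304302/(-138768))/((sqrt(-15 + 2*(-239))/2)) = (-483453*1/338940 - 304302*(-1/138768))/((sqrt(-15 - 478)/2)) = (-53717/37660 + 50717/23128)/((sqrt(-493)/2)) = 23844123/(31107160*(((I*sqrt(493))/2))) = 23844123/(31107160*((I*sqrt(493)/2))) = 23844123*(-2*I*sqrt(493)/493)/31107160 = -23844123*I*sqrt(493)/7667914940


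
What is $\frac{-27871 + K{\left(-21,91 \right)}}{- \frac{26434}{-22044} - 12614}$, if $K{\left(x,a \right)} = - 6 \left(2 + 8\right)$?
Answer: $\frac{9930822}{4484461} \approx 2.2145$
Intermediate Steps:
$K{\left(x,a \right)} = -60$ ($K{\left(x,a \right)} = \left(-6\right) 10 = -60$)
$\frac{-27871 + K{\left(-21,91 \right)}}{- \frac{26434}{-22044} - 12614} = \frac{-27871 - 60}{- \frac{26434}{-22044} - 12614} = - \frac{27931}{\left(-26434\right) \left(- \frac{1}{22044}\right) - 12614} = - \frac{27931}{\frac{13217}{11022} - 12614} = - \frac{27931}{- \frac{139018291}{11022}} = \left(-27931\right) \left(- \frac{11022}{139018291}\right) = \frac{9930822}{4484461}$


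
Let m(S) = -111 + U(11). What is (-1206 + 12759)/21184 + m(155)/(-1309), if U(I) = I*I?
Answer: 14911037/27729856 ≈ 0.53773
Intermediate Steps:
U(I) = I**2
m(S) = 10 (m(S) = -111 + 11**2 = -111 + 121 = 10)
(-1206 + 12759)/21184 + m(155)/(-1309) = (-1206 + 12759)/21184 + 10/(-1309) = 11553*(1/21184) + 10*(-1/1309) = 11553/21184 - 10/1309 = 14911037/27729856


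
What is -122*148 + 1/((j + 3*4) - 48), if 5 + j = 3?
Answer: -686129/38 ≈ -18056.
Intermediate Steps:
j = -2 (j = -5 + 3 = -2)
-122*148 + 1/((j + 3*4) - 48) = -122*148 + 1/((-2 + 3*4) - 48) = -18056 + 1/((-2 + 12) - 48) = -18056 + 1/(10 - 48) = -18056 + 1/(-38) = -18056 - 1/38 = -686129/38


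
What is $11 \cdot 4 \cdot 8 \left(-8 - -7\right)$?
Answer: $-352$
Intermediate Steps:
$11 \cdot 4 \cdot 8 \left(-8 - -7\right) = 44 \cdot 8 \left(-8 + 7\right) = 352 \left(-1\right) = -352$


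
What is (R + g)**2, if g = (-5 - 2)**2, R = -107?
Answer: 3364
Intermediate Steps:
g = 49 (g = (-7)**2 = 49)
(R + g)**2 = (-107 + 49)**2 = (-58)**2 = 3364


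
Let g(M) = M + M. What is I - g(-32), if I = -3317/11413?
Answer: 727115/11413 ≈ 63.709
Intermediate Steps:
g(M) = 2*M
I = -3317/11413 (I = -3317*1/11413 = -3317/11413 ≈ -0.29063)
I - g(-32) = -3317/11413 - 2*(-32) = -3317/11413 - 1*(-64) = -3317/11413 + 64 = 727115/11413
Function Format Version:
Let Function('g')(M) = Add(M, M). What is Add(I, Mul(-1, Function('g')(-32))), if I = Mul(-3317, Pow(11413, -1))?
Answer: Rational(727115, 11413) ≈ 63.709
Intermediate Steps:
Function('g')(M) = Mul(2, M)
I = Rational(-3317, 11413) (I = Mul(-3317, Rational(1, 11413)) = Rational(-3317, 11413) ≈ -0.29063)
Add(I, Mul(-1, Function('g')(-32))) = Add(Rational(-3317, 11413), Mul(-1, Mul(2, -32))) = Add(Rational(-3317, 11413), Mul(-1, -64)) = Add(Rational(-3317, 11413), 64) = Rational(727115, 11413)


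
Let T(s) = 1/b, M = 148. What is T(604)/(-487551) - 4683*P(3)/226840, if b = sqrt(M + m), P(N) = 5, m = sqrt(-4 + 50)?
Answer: -4683/45368 - 1/(487551*sqrt(148 + sqrt(46))) ≈ -0.10322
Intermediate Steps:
m = sqrt(46) ≈ 6.7823
b = sqrt(148 + sqrt(46)) ≈ 12.441
T(s) = 1/sqrt(148 + sqrt(46)) (T(s) = 1/(sqrt(148 + sqrt(46))) = 1/sqrt(148 + sqrt(46)))
T(604)/(-487551) - 4683*P(3)/226840 = 1/(sqrt(148 + sqrt(46))*(-487551)) - 4683*5/226840 = -1/487551/sqrt(148 + sqrt(46)) - 23415*1/226840 = -1/(487551*sqrt(148 + sqrt(46))) - 4683/45368 = -4683/45368 - 1/(487551*sqrt(148 + sqrt(46)))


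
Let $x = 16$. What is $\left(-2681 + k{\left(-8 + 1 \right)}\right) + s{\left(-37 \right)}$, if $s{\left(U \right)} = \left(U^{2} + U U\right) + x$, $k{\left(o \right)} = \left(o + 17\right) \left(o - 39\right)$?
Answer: $-387$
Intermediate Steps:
$k{\left(o \right)} = \left(-39 + o\right) \left(17 + o\right)$ ($k{\left(o \right)} = \left(17 + o\right) \left(-39 + o\right) = \left(-39 + o\right) \left(17 + o\right)$)
$s{\left(U \right)} = 16 + 2 U^{2}$ ($s{\left(U \right)} = \left(U^{2} + U U\right) + 16 = \left(U^{2} + U^{2}\right) + 16 = 2 U^{2} + 16 = 16 + 2 U^{2}$)
$\left(-2681 + k{\left(-8 + 1 \right)}\right) + s{\left(-37 \right)} = \left(-2681 - \left(663 - \left(-8 + 1\right)^{2} + 22 \left(-8 + 1\right)\right)\right) + \left(16 + 2 \left(-37\right)^{2}\right) = \left(-2681 - \left(509 - 49\right)\right) + \left(16 + 2 \cdot 1369\right) = \left(-2681 + \left(-663 + 49 + 154\right)\right) + \left(16 + 2738\right) = \left(-2681 - 460\right) + 2754 = -3141 + 2754 = -387$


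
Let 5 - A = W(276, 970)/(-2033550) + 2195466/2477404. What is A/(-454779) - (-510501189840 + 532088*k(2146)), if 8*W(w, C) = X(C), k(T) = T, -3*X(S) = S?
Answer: 700208868576443947746438190387/1374685470004303080 ≈ 5.0936e+11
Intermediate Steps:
X(S) = -S/3
W(w, C) = -C/24 (W(w, C) = (-C/3)/8 = -C/24)
A = 12434960704973/3022754942520 (A = 5 - (-1/24*970/(-2033550) + 2195466/2477404) = 5 - (-485/12*(-1/2033550) + 2195466*(1/2477404)) = 5 - (97/4880520 + 1097733/1238702) = 5 - 1*2678814007627/3022754942520 = 5 - 2678814007627/3022754942520 = 12434960704973/3022754942520 ≈ 4.1138)
A/(-454779) - (-510501189840 + 532088*k(2146)) = (12434960704973/3022754942520)/(-454779) - 532088/(1/(2146 - 959430)) = (12434960704973/3022754942520)*(-1/454779) - 532088/(1/(-957284)) = -12434960704973/1374685470004303080 - 532088/(-1/957284) = -12434960704973/1374685470004303080 - 532088*(-957284) = -12434960704973/1374685470004303080 + 509359328992 = 700208868576443947746438190387/1374685470004303080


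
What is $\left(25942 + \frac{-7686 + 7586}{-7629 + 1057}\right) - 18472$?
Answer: $\frac{12273235}{1643} \approx 7470.0$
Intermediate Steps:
$\left(25942 + \frac{-7686 + 7586}{-7629 + 1057}\right) - 18472 = \left(25942 - \frac{100}{-6572}\right) - 18472 = \left(25942 - - \frac{25}{1643}\right) - 18472 = \left(25942 + \frac{25}{1643}\right) - 18472 = \frac{42622731}{1643} - 18472 = \frac{12273235}{1643}$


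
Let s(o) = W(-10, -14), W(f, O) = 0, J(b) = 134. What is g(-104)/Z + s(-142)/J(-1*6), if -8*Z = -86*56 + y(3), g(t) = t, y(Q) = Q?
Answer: -832/4813 ≈ -0.17287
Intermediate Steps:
s(o) = 0
Z = 4813/8 (Z = -(-86*56 + 3)/8 = -(-4816 + 3)/8 = -⅛*(-4813) = 4813/8 ≈ 601.63)
g(-104)/Z + s(-142)/J(-1*6) = -104/4813/8 + 0/134 = -104*8/4813 + 0*(1/134) = -832/4813 + 0 = -832/4813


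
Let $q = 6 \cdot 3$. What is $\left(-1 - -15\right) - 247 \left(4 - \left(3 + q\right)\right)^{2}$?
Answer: $-71369$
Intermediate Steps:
$q = 18$
$\left(-1 - -15\right) - 247 \left(4 - \left(3 + q\right)\right)^{2} = \left(-1 - -15\right) - 247 \left(4 - 21\right)^{2} = \left(-1 + 15\right) - 247 \left(4 - 21\right)^{2} = 14 - 247 \left(4 - 21\right)^{2} = 14 - 247 \left(-17\right)^{2} = 14 - 71383 = -71369$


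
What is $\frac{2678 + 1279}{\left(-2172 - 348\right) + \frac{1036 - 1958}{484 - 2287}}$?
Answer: $- \frac{7134471}{4542638} \approx -1.5706$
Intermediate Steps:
$\frac{2678 + 1279}{\left(-2172 - 348\right) + \frac{1036 - 1958}{484 - 2287}} = \frac{3957}{\left(-2172 - 348\right) - \frac{922}{-1803}} = \frac{3957}{-2520 - - \frac{922}{1803}} = \frac{3957}{-2520 + \frac{922}{1803}} = \frac{3957}{- \frac{4542638}{1803}} = 3957 \left(- \frac{1803}{4542638}\right) = - \frac{7134471}{4542638}$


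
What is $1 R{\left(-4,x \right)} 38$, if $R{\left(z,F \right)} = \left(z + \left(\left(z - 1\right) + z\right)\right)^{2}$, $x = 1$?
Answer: $6422$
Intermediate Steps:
$R{\left(z,F \right)} = \left(-1 + 3 z\right)^{2}$ ($R{\left(z,F \right)} = \left(z + \left(\left(-1 + z\right) + z\right)\right)^{2} = \left(z + \left(-1 + 2 z\right)\right)^{2} = \left(-1 + 3 z\right)^{2}$)
$1 R{\left(-4,x \right)} 38 = 1 \left(-1 + 3 \left(-4\right)\right)^{2} \cdot 38 = 1 \left(-1 - 12\right)^{2} \cdot 38 = 1 \left(-13\right)^{2} \cdot 38 = 1 \cdot 169 \cdot 38 = 169 \cdot 38 = 6422$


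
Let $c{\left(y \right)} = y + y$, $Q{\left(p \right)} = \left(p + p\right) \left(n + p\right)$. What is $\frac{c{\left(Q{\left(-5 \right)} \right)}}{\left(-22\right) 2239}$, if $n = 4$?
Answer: $- \frac{10}{24629} \approx -0.00040603$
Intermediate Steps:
$Q{\left(p \right)} = 2 p \left(4 + p\right)$ ($Q{\left(p \right)} = \left(p + p\right) \left(4 + p\right) = 2 p \left(4 + p\right)$)
$c{\left(y \right)} = 2 y$
$\frac{c{\left(Q{\left(-5 \right)} \right)}}{\left(-22\right) 2239} = \frac{2 \cdot 2 \left(-5\right) \left(4 - 5\right)}{\left(-22\right) 2239} = \frac{2 \cdot 2 \left(-5\right) \left(-1\right)}{-49258} = 2 \cdot 10 \left(- \frac{1}{49258}\right) = 20 \left(- \frac{1}{49258}\right) = - \frac{10}{24629}$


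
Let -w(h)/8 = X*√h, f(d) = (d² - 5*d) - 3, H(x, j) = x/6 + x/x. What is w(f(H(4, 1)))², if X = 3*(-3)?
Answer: -44352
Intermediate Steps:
X = -9
H(x, j) = 1 + x/6 (H(x, j) = x*(⅙) + 1 = x/6 + 1 = 1 + x/6)
f(d) = -3 + d² - 5*d
w(h) = 72*√h (w(h) = -(-72)*√h = 72*√h)
w(f(H(4, 1)))² = (72*√(-3 + (1 + (⅙)*4)² - 5*(1 + (⅙)*4)))² = (72*√(-3 + (1 + ⅔)² - 5*(1 + ⅔)))² = (72*√(-3 + (5/3)² - 5*5/3))² = (72*√(-3 + 25/9 - 25/3))² = (72*√(-77/9))² = (72*(I*√77/3))² = (24*I*√77)² = -44352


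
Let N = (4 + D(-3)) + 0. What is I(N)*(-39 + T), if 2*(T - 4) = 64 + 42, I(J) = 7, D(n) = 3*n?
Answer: 126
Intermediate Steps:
N = -5 (N = (4 + 3*(-3)) + 0 = (4 - 9) + 0 = -5 + 0 = -5)
T = 57 (T = 4 + (64 + 42)/2 = 4 + (½)*106 = 4 + 53 = 57)
I(N)*(-39 + T) = 7*(-39 + 57) = 7*18 = 126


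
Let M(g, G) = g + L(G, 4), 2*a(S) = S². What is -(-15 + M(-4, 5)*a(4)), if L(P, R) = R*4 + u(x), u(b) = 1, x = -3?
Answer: -89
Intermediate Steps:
L(P, R) = 1 + 4*R (L(P, R) = R*4 + 1 = 4*R + 1 = 1 + 4*R)
a(S) = S²/2
M(g, G) = 17 + g (M(g, G) = g + (1 + 4*4) = g + (1 + 16) = g + 17 = 17 + g)
-(-15 + M(-4, 5)*a(4)) = -(-15 + (17 - 4)*((½)*4²)) = -(-15 + 13*((½)*16)) = -(-15 + 13*8) = -(-15 + 104) = -1*89 = -89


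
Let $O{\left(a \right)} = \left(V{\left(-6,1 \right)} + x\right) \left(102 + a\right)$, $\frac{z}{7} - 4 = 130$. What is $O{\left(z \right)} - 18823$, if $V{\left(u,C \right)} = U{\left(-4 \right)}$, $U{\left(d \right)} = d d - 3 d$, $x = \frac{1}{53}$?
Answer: $\frac{546781}{53} \approx 10317.0$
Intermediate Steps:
$z = 938$ ($z = 28 + 7 \cdot 130 = 28 + 910 = 938$)
$x = \frac{1}{53} \approx 0.018868$
$U{\left(d \right)} = d^{2} - 3 d$
$V{\left(u,C \right)} = 28$ ($V{\left(u,C \right)} = - 4 \left(-3 - 4\right) = \left(-4\right) \left(-7\right) = 28$)
$O{\left(a \right)} = \frac{151470}{53} + \frac{1485 a}{53}$ ($O{\left(a \right)} = \left(28 + \frac{1}{53}\right) \left(102 + a\right) = \frac{1485 \left(102 + a\right)}{53} = \frac{151470}{53} + \frac{1485 a}{53}$)
$O{\left(z \right)} - 18823 = \left(\frac{151470}{53} + \frac{1485}{53} \cdot 938\right) - 18823 = \left(\frac{151470}{53} + \frac{1392930}{53}\right) - 18823 = \frac{1544400}{53} - 18823 = \frac{546781}{53}$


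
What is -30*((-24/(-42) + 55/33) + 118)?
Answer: -25250/7 ≈ -3607.1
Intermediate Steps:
-30*((-24/(-42) + 55/33) + 118) = -30*((-24*(-1/42) + 55*(1/33)) + 118) = -30*((4/7 + 5/3) + 118) = -30*(47/21 + 118) = -30*2525/21 = -1*25250/7 = -25250/7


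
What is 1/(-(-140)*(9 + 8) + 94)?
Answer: 1/2474 ≈ 0.00040420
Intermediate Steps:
1/(-(-140)*(9 + 8) + 94) = 1/(-(-140)*17 + 94) = 1/(-28*(-85) + 94) = 1/(2380 + 94) = 1/2474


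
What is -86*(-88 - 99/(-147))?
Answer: 367994/49 ≈ 7510.1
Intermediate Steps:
-86*(-88 - 99/(-147)) = -86*(-88 - 99*(-1/147)) = -86*(-88 + 33/49) = -86*(-4279/49) = 367994/49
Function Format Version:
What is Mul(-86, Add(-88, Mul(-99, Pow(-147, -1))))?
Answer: Rational(367994, 49) ≈ 7510.1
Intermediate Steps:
Mul(-86, Add(-88, Mul(-99, Pow(-147, -1)))) = Mul(-86, Add(-88, Mul(-99, Rational(-1, 147)))) = Mul(-86, Add(-88, Rational(33, 49))) = Mul(-86, Rational(-4279, 49)) = Rational(367994, 49)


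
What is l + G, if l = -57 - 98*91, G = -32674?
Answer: -41649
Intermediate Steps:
l = -8975 (l = -57 - 8918 = -8975)
l + G = -8975 - 32674 = -41649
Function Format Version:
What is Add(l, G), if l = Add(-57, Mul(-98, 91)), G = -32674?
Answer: -41649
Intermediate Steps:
l = -8975 (l = Add(-57, -8918) = -8975)
Add(l, G) = Add(-8975, -32674) = -41649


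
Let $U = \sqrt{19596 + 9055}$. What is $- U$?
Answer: $- \sqrt{28651} \approx -169.27$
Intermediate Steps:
$U = \sqrt{28651} \approx 169.27$
$- U = - \sqrt{28651}$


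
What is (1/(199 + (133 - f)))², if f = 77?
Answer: 1/65025 ≈ 1.5379e-5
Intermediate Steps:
(1/(199 + (133 - f)))² = (1/(199 + (133 - 1*77)))² = (1/(199 + (133 - 77)))² = (1/(199 + 56))² = (1/255)² = 1/65025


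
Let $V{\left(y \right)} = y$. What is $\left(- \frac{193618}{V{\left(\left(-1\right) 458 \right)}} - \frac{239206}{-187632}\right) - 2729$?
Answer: $- \frac{49519842625}{21483864} \approx -2305.0$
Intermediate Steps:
$\left(- \frac{193618}{V{\left(\left(-1\right) 458 \right)}} - \frac{239206}{-187632}\right) - 2729 = \left(- \frac{193618}{\left(-1\right) 458} - \frac{239206}{-187632}\right) - 2729 = \left(- \frac{193618}{-458} - - \frac{119603}{93816}\right) - 2729 = \left(\left(-193618\right) \left(- \frac{1}{458}\right) + \frac{119603}{93816}\right) - 2729 = \left(\frac{96809}{229} + \frac{119603}{93816}\right) - 2729 = \frac{9109622231}{21483864} - 2729 = - \frac{49519842625}{21483864}$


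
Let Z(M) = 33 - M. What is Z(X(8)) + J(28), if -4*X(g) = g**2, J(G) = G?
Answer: 77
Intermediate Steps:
X(g) = -g**2/4
Z(X(8)) + J(28) = (33 - (-1)*8**2/4) + 28 = (33 - (-1)*64/4) + 28 = (33 - 1*(-16)) + 28 = (33 + 16) + 28 = 49 + 28 = 77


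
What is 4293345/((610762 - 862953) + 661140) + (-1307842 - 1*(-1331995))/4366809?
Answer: 6252698310434/595267391247 ≈ 10.504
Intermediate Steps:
4293345/((610762 - 862953) + 661140) + (-1307842 - 1*(-1331995))/4366809 = 4293345/(-252191 + 661140) + (-1307842 + 1331995)*(1/4366809) = 4293345/408949 + 24153*(1/4366809) = 4293345*(1/408949) + 8051/1455603 = 4293345/408949 + 8051/1455603 = 6252698310434/595267391247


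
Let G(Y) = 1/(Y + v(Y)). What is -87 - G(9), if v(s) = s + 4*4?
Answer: -2959/34 ≈ -87.029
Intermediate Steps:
v(s) = 16 + s (v(s) = s + 16 = 16 + s)
G(Y) = 1/(16 + 2*Y) (G(Y) = 1/(Y + (16 + Y)) = 1/(16 + 2*Y))
-87 - G(9) = -87 - 1/(2*(8 + 9)) = -87 - 1/(2*17) = -87 - 1*1/34 = -87 - 1/34 = -2959/34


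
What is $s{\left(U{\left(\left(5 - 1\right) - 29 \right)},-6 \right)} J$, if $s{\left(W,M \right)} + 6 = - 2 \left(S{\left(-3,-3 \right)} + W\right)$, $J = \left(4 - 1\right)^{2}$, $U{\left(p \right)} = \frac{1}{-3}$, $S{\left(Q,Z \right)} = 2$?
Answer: $-84$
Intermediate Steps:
$U{\left(p \right)} = - \frac{1}{3}$
$J = 9$ ($J = 3^{2} = 9$)
$s{\left(W,M \right)} = -10 - 2 W$ ($s{\left(W,M \right)} = -6 - 2 \left(2 + W\right) = -6 - \left(4 + 2 W\right) = -10 - 2 W$)
$s{\left(U{\left(\left(5 - 1\right) - 29 \right)},-6 \right)} J = \left(-10 - - \frac{2}{3}\right) 9 = \left(-10 + \frac{2}{3}\right) 9 = \left(- \frac{28}{3}\right) 9 = -84$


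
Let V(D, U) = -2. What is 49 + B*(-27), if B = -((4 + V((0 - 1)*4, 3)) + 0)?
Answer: 103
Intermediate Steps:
B = -2 (B = -((4 - 2) + 0) = -(2 + 0) = -1*2 = -2)
49 + B*(-27) = 49 - 2*(-27) = 49 + 54 = 103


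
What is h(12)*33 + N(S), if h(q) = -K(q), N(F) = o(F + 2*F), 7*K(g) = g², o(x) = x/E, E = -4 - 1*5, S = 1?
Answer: -14263/21 ≈ -679.19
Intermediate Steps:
E = -9 (E = -4 - 5 = -9)
o(x) = -x/9 (o(x) = x/(-9) = x*(-⅑) = -x/9)
K(g) = g²/7
N(F) = -F/3 (N(F) = -(F + 2*F)/9 = -F/3)
h(q) = -q²/7
h(12)*33 + N(S) = -⅐*12²*33 - ⅓*1 = -⅐*144*33 - ⅓ = -144/7*33 - ⅓ = -4752/7 - ⅓ = -14263/21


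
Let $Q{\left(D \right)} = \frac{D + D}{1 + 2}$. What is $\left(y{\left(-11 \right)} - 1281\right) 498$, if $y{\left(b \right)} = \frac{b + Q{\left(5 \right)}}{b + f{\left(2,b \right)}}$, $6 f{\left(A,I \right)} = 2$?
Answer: $- \frac{10201281}{16} \approx -6.3758 \cdot 10^{5}$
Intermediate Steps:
$f{\left(A,I \right)} = \frac{1}{3}$ ($f{\left(A,I \right)} = \frac{1}{6} \cdot 2 = \frac{1}{3}$)
$Q{\left(D \right)} = \frac{2 D}{3}$
$y{\left(b \right)} = \frac{\frac{10}{3} + b}{\frac{1}{3} + b}$ ($y{\left(b \right)} = \frac{b + \frac{2}{3} \cdot 5}{b + \frac{1}{3}} = \frac{b + \frac{10}{3}}{\frac{1}{3} + b} = \frac{\frac{10}{3} + b}{\frac{1}{3} + b}$)
$\left(y{\left(-11 \right)} - 1281\right) 498 = \left(\frac{10 + 3 \left(-11\right)}{1 + 3 \left(-11\right)} - 1281\right) 498 = \left(\frac{10 - 33}{1 - 33} - 1281\right) 498 = \left(\frac{1}{-32} \left(-23\right) - 1281\right) 498 = \left(\left(- \frac{1}{32}\right) \left(-23\right) - 1281\right) 498 = \left(\frac{23}{32} - 1281\right) 498 = \left(- \frac{40969}{32}\right) 498 = - \frac{10201281}{16}$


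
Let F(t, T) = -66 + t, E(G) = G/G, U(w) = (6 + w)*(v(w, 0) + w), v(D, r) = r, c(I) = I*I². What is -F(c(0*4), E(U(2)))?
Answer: 66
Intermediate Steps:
c(I) = I³
U(w) = w*(6 + w) (U(w) = (6 + w)*(0 + w) = (6 + w)*w = w*(6 + w))
E(G) = 1
-F(c(0*4), E(U(2))) = -(-66 + (0*4)³) = -(-66 + 0³) = -(-66 + 0) = -1*(-66) = 66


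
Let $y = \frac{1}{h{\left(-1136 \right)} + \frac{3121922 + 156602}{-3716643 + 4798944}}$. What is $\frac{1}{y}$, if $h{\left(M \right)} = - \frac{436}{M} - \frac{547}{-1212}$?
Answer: $\frac{29991835526}{7761180471} \approx 3.8643$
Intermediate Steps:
$h{\left(M \right)} = \frac{547}{1212} - \frac{436}{M}$ ($h{\left(M \right)} = - \frac{436}{M} - - \frac{547}{1212} = - \frac{436}{M} + \frac{547}{1212} = \frac{547}{1212} - \frac{436}{M}$)
$y = \frac{7761180471}{29991835526}$ ($y = \frac{1}{\left(\frac{547}{1212} - \frac{436}{-1136}\right) + \frac{3121922 + 156602}{-3716643 + 4798944}} = \frac{1}{\left(\frac{547}{1212} - - \frac{109}{284}\right) + \frac{3278524}{1082301}} = \frac{1}{\left(\frac{547}{1212} + \frac{109}{284}\right) + 3278524 \cdot \frac{1}{1082301}} = \frac{1}{\frac{17966}{21513} + \frac{3278524}{1082301}} = \frac{1}{\frac{29991835526}{7761180471}} = \frac{7761180471}{29991835526} \approx 0.25878$)
$\frac{1}{y} = \frac{1}{\frac{7761180471}{29991835526}} = \frac{29991835526}{7761180471}$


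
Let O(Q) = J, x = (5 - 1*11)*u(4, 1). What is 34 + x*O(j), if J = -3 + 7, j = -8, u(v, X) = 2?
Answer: -14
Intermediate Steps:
x = -12 (x = (5 - 1*11)*2 = (5 - 11)*2 = -6*2 = -12)
J = 4
O(Q) = 4
34 + x*O(j) = 34 - 12*4 = 34 - 48 = -14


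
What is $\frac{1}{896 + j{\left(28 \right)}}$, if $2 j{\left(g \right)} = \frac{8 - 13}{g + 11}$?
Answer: $\frac{78}{69883} \approx 0.0011162$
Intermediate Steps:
$j{\left(g \right)} = - \frac{5}{2 \left(11 + g\right)}$ ($j{\left(g \right)} = \frac{\left(8 - 13\right) \frac{1}{g + 11}}{2} = \frac{\left(-5\right) \frac{1}{11 + g}}{2} = - \frac{5}{2 \left(11 + g\right)}$)
$\frac{1}{896 + j{\left(28 \right)}} = \frac{1}{896 - \frac{5}{22 + 2 \cdot 28}} = \frac{1}{896 - \frac{5}{22 + 56}} = \frac{1}{896 - \frac{5}{78}} = \frac{1}{\frac{69883}{78}} = \frac{78}{69883}$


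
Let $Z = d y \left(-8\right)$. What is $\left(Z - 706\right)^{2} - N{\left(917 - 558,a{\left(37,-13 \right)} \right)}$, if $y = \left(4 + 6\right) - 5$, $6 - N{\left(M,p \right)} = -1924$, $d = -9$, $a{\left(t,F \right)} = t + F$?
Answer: $117786$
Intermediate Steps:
$a{\left(t,F \right)} = F + t$
$N{\left(M,p \right)} = 1930$ ($N{\left(M,p \right)} = 6 - -1924 = 6 + 1924 = 1930$)
$y = 5$ ($y = 10 - 5 = 5$)
$Z = 360$ ($Z = \left(-9\right) 5 \left(-8\right) = \left(-45\right) \left(-8\right) = 360$)
$\left(Z - 706\right)^{2} - N{\left(917 - 558,a{\left(37,-13 \right)} \right)} = \left(360 - 706\right)^{2} - 1930 = \left(-346\right)^{2} - 1930 = 119716 - 1930 = 117786$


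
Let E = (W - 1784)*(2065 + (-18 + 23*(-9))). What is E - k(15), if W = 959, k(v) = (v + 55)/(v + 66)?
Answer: -122958070/81 ≈ -1.5180e+6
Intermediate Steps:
k(v) = (55 + v)/(66 + v)
E = -1518000 (E = (959 - 1784)*(2065 + (-18 + 23*(-9))) = -825*(2065 + (-18 - 207)) = -825*(2065 - 225) = -825*1840 = -1518000)
E - k(15) = -1518000 - (55 + 15)/(66 + 15) = -1518000 - 70/81 = -122958070/81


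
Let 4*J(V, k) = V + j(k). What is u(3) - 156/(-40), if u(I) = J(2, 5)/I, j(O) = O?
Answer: 269/60 ≈ 4.4833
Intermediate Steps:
J(V, k) = V/4 + k/4 (J(V, k) = (V + k)/4 = V/4 + k/4)
u(I) = 7/(4*I) (u(I) = ((1/4)*2 + (1/4)*5)/I = (1/2 + 5/4)/I = 7/(4*I))
u(3) - 156/(-40) = (7/4)/3 - 156/(-40) = (7/4)*(1/3) - 156*(-1/40) = 7/12 + 39/10 = 269/60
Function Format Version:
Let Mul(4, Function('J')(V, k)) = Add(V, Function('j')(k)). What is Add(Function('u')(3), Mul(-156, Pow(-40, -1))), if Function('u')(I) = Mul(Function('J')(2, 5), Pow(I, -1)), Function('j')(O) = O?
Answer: Rational(269, 60) ≈ 4.4833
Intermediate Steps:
Function('J')(V, k) = Add(Mul(Rational(1, 4), V), Mul(Rational(1, 4), k)) (Function('J')(V, k) = Mul(Rational(1, 4), Add(V, k)) = Add(Mul(Rational(1, 4), V), Mul(Rational(1, 4), k)))
Function('u')(I) = Mul(Rational(7, 4), Pow(I, -1)) (Function('u')(I) = Mul(Add(Mul(Rational(1, 4), 2), Mul(Rational(1, 4), 5)), Pow(I, -1)) = Mul(Add(Rational(1, 2), Rational(5, 4)), Pow(I, -1)) = Mul(Rational(7, 4), Pow(I, -1)))
Add(Function('u')(3), Mul(-156, Pow(-40, -1))) = Add(Mul(Rational(7, 4), Pow(3, -1)), Mul(-156, Pow(-40, -1))) = Add(Mul(Rational(7, 4), Rational(1, 3)), Mul(-156, Rational(-1, 40))) = Add(Rational(7, 12), Rational(39, 10)) = Rational(269, 60)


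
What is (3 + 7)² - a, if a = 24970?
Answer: -24870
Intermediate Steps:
(3 + 7)² - a = (3 + 7)² - 1*24970 = 10² - 24970 = 100 - 24970 = -24870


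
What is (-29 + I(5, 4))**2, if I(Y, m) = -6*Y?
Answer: 3481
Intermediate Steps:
(-29 + I(5, 4))**2 = (-29 - 6*5)**2 = (-29 - 30)**2 = (-59)**2 = 3481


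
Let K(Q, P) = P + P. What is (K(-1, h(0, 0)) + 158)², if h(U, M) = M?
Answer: 24964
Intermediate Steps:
K(Q, P) = 2*P
(K(-1, h(0, 0)) + 158)² = (2*0 + 158)² = (0 + 158)² = 158² = 24964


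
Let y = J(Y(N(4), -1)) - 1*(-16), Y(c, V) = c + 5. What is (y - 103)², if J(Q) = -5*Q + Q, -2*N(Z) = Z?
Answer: 9801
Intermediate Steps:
N(Z) = -Z/2
Y(c, V) = 5 + c
J(Q) = -4*Q
y = 4 (y = -4*(5 - ½*4) - 1*(-16) = -4*(5 - 2) + 16 = -4*3 + 16 = -12 + 16 = 4)
(y - 103)² = (4 - 103)² = (-99)² = 9801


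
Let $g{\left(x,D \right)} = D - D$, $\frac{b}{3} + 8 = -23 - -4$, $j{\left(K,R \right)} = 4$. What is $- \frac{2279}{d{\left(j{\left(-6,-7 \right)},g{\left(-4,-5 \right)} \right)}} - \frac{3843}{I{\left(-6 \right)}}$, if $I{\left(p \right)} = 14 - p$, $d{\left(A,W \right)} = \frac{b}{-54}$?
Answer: $- \frac{102689}{60} \approx -1711.5$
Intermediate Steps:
$b = -81$ ($b = -24 + 3 \left(-23 - -4\right) = -24 + 3 \left(-23 + 4\right) = -24 + 3 \left(-19\right) = -24 - 57 = -81$)
$g{\left(x,D \right)} = 0$
$d{\left(A,W \right)} = \frac{3}{2}$ ($d{\left(A,W \right)} = - \frac{81}{-54} = \left(-81\right) \left(- \frac{1}{54}\right) = \frac{3}{2}$)
$- \frac{2279}{d{\left(j{\left(-6,-7 \right)},g{\left(-4,-5 \right)} \right)}} - \frac{3843}{I{\left(-6 \right)}} = - \frac{2279}{\frac{3}{2}} - \frac{3843}{14 - -6} = \left(-2279\right) \frac{2}{3} - \frac{3843}{14 + 6} = - \frac{4558}{3} - \frac{3843}{20} = - \frac{102689}{60}$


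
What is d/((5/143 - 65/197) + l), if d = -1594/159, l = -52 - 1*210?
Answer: 22452287/587434404 ≈ 0.038221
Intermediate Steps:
l = -262 (l = -52 - 210 = -262)
d = -1594/159 (d = -1594*1/159 = -1594/159 ≈ -10.025)
d/((5/143 - 65/197) + l) = -1594/159/((5/143 - 65/197) - 262) = -1594/159/(-8310/28171 - 262) = -1594/159/(-7389112/28171) = -28171/7389112*(-1594/159) = 22452287/587434404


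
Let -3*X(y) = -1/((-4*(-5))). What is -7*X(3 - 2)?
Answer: -7/60 ≈ -0.11667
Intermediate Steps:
X(y) = 1/60 (X(y) = -(-1)/(3*((-4*(-5)))) = -(-1)/(3*20) = -⅓*(-1/20) = 1/60)
-7*X(3 - 2) = -7*1/60 = -7/60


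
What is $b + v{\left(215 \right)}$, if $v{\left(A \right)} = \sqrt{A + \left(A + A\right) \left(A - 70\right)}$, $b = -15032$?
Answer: $-15032 + \sqrt{62565} \approx -14782.0$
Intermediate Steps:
$v{\left(A \right)} = \sqrt{A + 2 A \left(-70 + A\right)}$
$b + v{\left(215 \right)} = -15032 + \sqrt{215 \left(-139 + 2 \cdot 215\right)} = -15032 + \sqrt{215 \left(-139 + 430\right)} = -15032 + \sqrt{215 \cdot 291} = -15032 + \sqrt{62565}$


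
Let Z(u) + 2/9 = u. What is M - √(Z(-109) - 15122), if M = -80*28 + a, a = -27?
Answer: -2267 - I*√137081/3 ≈ -2267.0 - 123.41*I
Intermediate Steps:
Z(u) = -2/9 + u
M = -2267 (M = -80*28 - 27 = -2240 - 27 = -2267)
M - √(Z(-109) - 15122) = -2267 - √((-2/9 - 109) - 15122) = -2267 - √(-983/9 - 15122) = -2267 - √(-137081/9) = -2267 - I*√137081/3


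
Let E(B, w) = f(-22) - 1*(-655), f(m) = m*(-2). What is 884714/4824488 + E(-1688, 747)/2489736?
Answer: 91919858859/500487560632 ≈ 0.18366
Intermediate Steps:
f(m) = -2*m
E(B, w) = 699 (E(B, w) = -2*(-22) - 1*(-655) = 44 + 655 = 699)
884714/4824488 + E(-1688, 747)/2489736 = 884714/4824488 + 699/2489736 = 884714*(1/4824488) + 699*(1/2489736) = 442357/2412244 + 233/829912 = 91919858859/500487560632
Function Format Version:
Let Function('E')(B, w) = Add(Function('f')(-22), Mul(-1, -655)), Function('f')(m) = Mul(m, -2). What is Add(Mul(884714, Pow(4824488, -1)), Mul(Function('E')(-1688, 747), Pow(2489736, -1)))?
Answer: Rational(91919858859, 500487560632) ≈ 0.18366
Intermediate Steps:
Function('f')(m) = Mul(-2, m)
Function('E')(B, w) = 699 (Function('E')(B, w) = Add(Mul(-2, -22), Mul(-1, -655)) = Add(44, 655) = 699)
Add(Mul(884714, Pow(4824488, -1)), Mul(Function('E')(-1688, 747), Pow(2489736, -1))) = Add(Mul(884714, Pow(4824488, -1)), Mul(699, Pow(2489736, -1))) = Add(Mul(884714, Rational(1, 4824488)), Mul(699, Rational(1, 2489736))) = Add(Rational(442357, 2412244), Rational(233, 829912)) = Rational(91919858859, 500487560632)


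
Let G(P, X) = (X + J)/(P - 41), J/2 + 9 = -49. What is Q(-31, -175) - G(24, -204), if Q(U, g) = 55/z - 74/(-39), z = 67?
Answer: -715409/44421 ≈ -16.105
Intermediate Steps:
J = -116 (J = -18 + 2*(-49) = -18 - 98 = -116)
Q(U, g) = 7103/2613 (Q(U, g) = 55/67 - 74/(-39) = 55*(1/67) - 74*(-1/39) = 55/67 + 74/39 = 7103/2613)
G(P, X) = (-116 + X)/(-41 + P) (G(P, X) = (X - 116)/(P - 41) = (-116 + X)/(-41 + P))
Q(-31, -175) - G(24, -204) = 7103/2613 - (-116 - 204)/(-41 + 24) = 7103/2613 - (-320)/(-17) = 7103/2613 - (-1)*(-320)/17 = 7103/2613 - 1*320/17 = 7103/2613 - 320/17 = -715409/44421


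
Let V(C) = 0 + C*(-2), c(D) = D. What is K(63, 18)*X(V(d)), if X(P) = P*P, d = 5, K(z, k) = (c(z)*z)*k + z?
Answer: 7150500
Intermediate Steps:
K(z, k) = z + k*z² (K(z, k) = (z*z)*k + z = z²*k + z = k*z² + z = z + k*z²)
V(C) = -2*C (V(C) = 0 - 2*C = -2*C)
X(P) = P²
K(63, 18)*X(V(d)) = (63*(1 + 18*63))*(-2*5)² = (63*(1 + 1134))*(-10)² = (63*1135)*100 = 71505*100 = 7150500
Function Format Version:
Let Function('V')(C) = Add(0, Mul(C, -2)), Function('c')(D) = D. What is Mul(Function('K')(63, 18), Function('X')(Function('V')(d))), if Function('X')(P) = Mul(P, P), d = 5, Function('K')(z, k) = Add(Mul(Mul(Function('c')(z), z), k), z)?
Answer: 7150500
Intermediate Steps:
Function('K')(z, k) = Add(z, Mul(k, Pow(z, 2))) (Function('K')(z, k) = Add(Mul(Mul(z, z), k), z) = Add(Mul(Pow(z, 2), k), z) = Add(Mul(k, Pow(z, 2)), z) = Add(z, Mul(k, Pow(z, 2))))
Function('V')(C) = Mul(-2, C) (Function('V')(C) = Add(0, Mul(-2, C)) = Mul(-2, C))
Function('X')(P) = Pow(P, 2)
Mul(Function('K')(63, 18), Function('X')(Function('V')(d))) = Mul(Mul(63, Add(1, Mul(18, 63))), Pow(Mul(-2, 5), 2)) = Mul(Mul(63, Add(1, 1134)), Pow(-10, 2)) = Mul(Mul(63, 1135), 100) = Mul(71505, 100) = 7150500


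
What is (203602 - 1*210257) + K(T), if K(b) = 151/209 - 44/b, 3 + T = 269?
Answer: -9735450/1463 ≈ -6654.4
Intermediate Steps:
T = 266 (T = -3 + 269 = 266)
K(b) = 151/209 - 44/b (K(b) = 151*(1/209) - 44/b = 151/209 - 44/b)
(203602 - 1*210257) + K(T) = (203602 - 1*210257) + (151/209 - 44/266) = (203602 - 210257) + (151/209 - 44*1/266) = -6655 + (151/209 - 22/133) = -6655 + 815/1463 = -9735450/1463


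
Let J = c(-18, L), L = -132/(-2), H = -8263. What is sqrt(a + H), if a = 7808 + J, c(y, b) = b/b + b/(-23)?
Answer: 2*I*sqrt(60421)/23 ≈ 21.375*I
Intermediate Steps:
L = 66 (L = -132*(-1/2) = 66)
c(y, b) = 1 - b/23 (c(y, b) = 1 + b*(-1/23) = 1 - b/23)
J = -43/23 (J = 1 - 1/23*66 = 1 - 66/23 = -43/23 ≈ -1.8696)
a = 179541/23 (a = 7808 - 43/23 = 179541/23 ≈ 7806.1)
sqrt(a + H) = sqrt(179541/23 - 8263) = sqrt(-10508/23) = 2*I*sqrt(60421)/23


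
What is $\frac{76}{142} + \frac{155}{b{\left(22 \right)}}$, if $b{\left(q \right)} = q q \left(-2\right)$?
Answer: $\frac{25779}{68728} \approx 0.37509$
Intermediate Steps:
$b{\left(q \right)} = - 2 q^{2}$ ($b{\left(q \right)} = q \left(- 2 q\right) = - 2 q^{2}$)
$\frac{76}{142} + \frac{155}{b{\left(22 \right)}} = \frac{76}{142} + \frac{155}{\left(-2\right) 22^{2}} = 76 \cdot \frac{1}{142} + \frac{155}{\left(-2\right) 484} = \frac{38}{71} + \frac{155}{-968} = \frac{38}{71} + 155 \left(- \frac{1}{968}\right) = \frac{38}{71} - \frac{155}{968} = \frac{25779}{68728}$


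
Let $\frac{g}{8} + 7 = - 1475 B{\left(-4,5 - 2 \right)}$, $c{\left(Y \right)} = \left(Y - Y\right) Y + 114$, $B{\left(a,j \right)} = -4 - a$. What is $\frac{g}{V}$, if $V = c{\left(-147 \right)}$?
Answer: $- \frac{28}{57} \approx -0.49123$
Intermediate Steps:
$c{\left(Y \right)} = 114$ ($c{\left(Y \right)} = 0 Y + 114 = 0 + 114 = 114$)
$V = 114$
$g = -56$ ($g = -56 + 8 \left(- 1475 \left(-4 - -4\right)\right) = -56 + 8 \left(- 1475 \left(-4 + 4\right)\right) = -56 + 8 \left(\left(-1475\right) 0\right) = -56 + 8 \cdot 0 = -56 + 0 = -56$)
$\frac{g}{V} = - \frac{56}{114} = \left(-56\right) \frac{1}{114} = - \frac{28}{57}$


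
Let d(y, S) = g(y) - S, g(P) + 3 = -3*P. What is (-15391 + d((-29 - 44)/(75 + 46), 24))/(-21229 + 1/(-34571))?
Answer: 64487325989/88802838960 ≈ 0.72619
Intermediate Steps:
g(P) = -3 - 3*P
d(y, S) = -3 - S - 3*y (d(y, S) = (-3 - 3*y) - S = -3 - S - 3*y)
(-15391 + d((-29 - 44)/(75 + 46), 24))/(-21229 + 1/(-34571)) = (-15391 + (-3 - 1*24 - 3*(-29 - 44)/(75 + 46)))/(-21229 + 1/(-34571)) = (-15391 + (-3 - 24 - (-219)/121))/(-21229 - 1/34571) = (-15391 + (-3 - 24 - (-219)/121))/(-733907760/34571) = (-15391 + (-3 - 24 - 3*(-73/121)))*(-34571/733907760) = (-15391 + (-3 - 24 + 219/121))*(-34571/733907760) = (-15391 - 3048/121)*(-34571/733907760) = -1865359/121*(-34571/733907760) = 64487325989/88802838960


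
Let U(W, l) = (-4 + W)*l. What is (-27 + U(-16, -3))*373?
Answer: 12309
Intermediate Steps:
U(W, l) = l*(-4 + W)
(-27 + U(-16, -3))*373 = (-27 - 3*(-4 - 16))*373 = (-27 - 3*(-20))*373 = (-27 + 60)*373 = 33*373 = 12309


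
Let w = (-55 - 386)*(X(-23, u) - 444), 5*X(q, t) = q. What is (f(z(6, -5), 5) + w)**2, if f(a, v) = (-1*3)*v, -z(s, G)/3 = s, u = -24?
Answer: 978295071744/25 ≈ 3.9132e+10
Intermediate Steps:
X(q, t) = q/5
z(s, G) = -3*s
f(a, v) = -3*v
w = 989163/5 (w = (-55 - 386)*((1/5)*(-23) - 444) = -441*(-23/5 - 444) = -441*(-2243/5) = 989163/5 ≈ 1.9783e+5)
(f(z(6, -5), 5) + w)**2 = (-3*5 + 989163/5)**2 = (-15 + 989163/5)**2 = (989088/5)**2 = 978295071744/25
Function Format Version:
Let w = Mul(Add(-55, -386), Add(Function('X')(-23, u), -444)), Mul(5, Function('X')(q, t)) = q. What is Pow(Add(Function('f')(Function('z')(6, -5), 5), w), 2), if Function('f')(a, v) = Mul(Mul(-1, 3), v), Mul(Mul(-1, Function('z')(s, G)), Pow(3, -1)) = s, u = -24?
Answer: Rational(978295071744, 25) ≈ 3.9132e+10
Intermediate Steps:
Function('X')(q, t) = Mul(Rational(1, 5), q)
Function('z')(s, G) = Mul(-3, s)
Function('f')(a, v) = Mul(-3, v)
w = Rational(989163, 5) (w = Mul(Add(-55, -386), Add(Mul(Rational(1, 5), -23), -444)) = Mul(-441, Add(Rational(-23, 5), -444)) = Mul(-441, Rational(-2243, 5)) = Rational(989163, 5) ≈ 1.9783e+5)
Pow(Add(Function('f')(Function('z')(6, -5), 5), w), 2) = Pow(Add(Mul(-3, 5), Rational(989163, 5)), 2) = Pow(Add(-15, Rational(989163, 5)), 2) = Pow(Rational(989088, 5), 2) = Rational(978295071744, 25)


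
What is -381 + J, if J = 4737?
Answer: 4356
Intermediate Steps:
-381 + J = -381 + 4737 = 4356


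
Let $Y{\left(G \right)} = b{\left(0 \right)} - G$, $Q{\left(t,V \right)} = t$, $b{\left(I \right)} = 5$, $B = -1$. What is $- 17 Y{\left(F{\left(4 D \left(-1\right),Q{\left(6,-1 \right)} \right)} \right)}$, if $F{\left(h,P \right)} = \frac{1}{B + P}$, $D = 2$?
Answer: $- \frac{408}{5} \approx -81.6$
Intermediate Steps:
$F{\left(h,P \right)} = \frac{1}{-1 + P}$
$Y{\left(G \right)} = 5 - G$
$- 17 Y{\left(F{\left(4 D \left(-1\right),Q{\left(6,-1 \right)} \right)} \right)} = - 17 \left(5 - \frac{1}{-1 + 6}\right) = - 17 \left(5 - \frac{1}{5}\right) = \left(-17\right) \frac{24}{5} = - \frac{408}{5}$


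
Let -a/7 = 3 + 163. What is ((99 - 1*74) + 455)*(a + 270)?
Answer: -428160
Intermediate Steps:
a = -1162 (a = -7*(3 + 163) = -7*166 = -1162)
((99 - 1*74) + 455)*(a + 270) = ((99 - 1*74) + 455)*(-1162 + 270) = ((99 - 74) + 455)*(-892) = (25 + 455)*(-892) = 480*(-892) = -428160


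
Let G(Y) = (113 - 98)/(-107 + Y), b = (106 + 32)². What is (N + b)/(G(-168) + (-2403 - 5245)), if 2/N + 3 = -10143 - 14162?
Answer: -12730342625/5112495022 ≈ -2.4900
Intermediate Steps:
b = 19044 (b = 138² = 19044)
N = -1/12154 (N = 2/(-3 + (-10143 - 14162)) = 2/(-3 - 24305) = 2/(-24308) = 2*(-1/24308) = -1/12154 ≈ -8.2277e-5)
G(Y) = 15/(-107 + Y)
(N + b)/(G(-168) + (-2403 - 5245)) = (-1/12154 + 19044)/(15/(-107 - 168) + (-2403 - 5245)) = 231460775/(12154*(15/(-275) - 7648)) = 231460775/(12154*(15*(-1/275) - 7648)) = 231460775/(12154*(-3/55 - 7648)) = 231460775/(12154*(-420643/55)) = (231460775/12154)*(-55/420643) = -12730342625/5112495022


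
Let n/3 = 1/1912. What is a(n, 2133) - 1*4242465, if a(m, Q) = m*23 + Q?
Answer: -8107514715/1912 ≈ -4.2403e+6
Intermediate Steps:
n = 3/1912 ≈ 0.0015690
a(m, Q) = Q + 23*m (a(m, Q) = 23*m + Q = Q + 23*m)
a(n, 2133) - 1*4242465 = (2133 + 23*(3/1912)) - 1*4242465 = (2133 + 69/1912) - 4242465 = 4078365/1912 - 4242465 = -8107514715/1912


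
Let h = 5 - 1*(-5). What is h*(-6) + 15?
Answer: -45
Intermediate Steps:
h = 10 (h = 5 + 5 = 10)
h*(-6) + 15 = 10*(-6) + 15 = -60 + 15 = -45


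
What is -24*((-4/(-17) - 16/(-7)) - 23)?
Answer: 58488/119 ≈ 491.50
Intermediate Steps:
-24*((-4/(-17) - 16/(-7)) - 23) = -24*((-4*(-1/17) - 16*(-1/7)) - 23) = -24*((4/17 + 16/7) - 23) = -24*(300/119 - 23) = -24*(-2437/119) = 58488/119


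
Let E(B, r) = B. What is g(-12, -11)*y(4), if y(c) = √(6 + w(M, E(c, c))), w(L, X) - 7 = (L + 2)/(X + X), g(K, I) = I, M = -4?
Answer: -11*√51/2 ≈ -39.278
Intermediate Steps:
w(L, X) = 7 + (2 + L)/(2*X) (w(L, X) = 7 + (L + 2)/(X + X) = 7 + (2 + L)/((2*X)) = 7 + (2 + L)*(1/(2*X)) = 7 + (2 + L)/(2*X))
y(c) = √(6 + (-2 + 14*c)/(2*c)) (y(c) = √(6 + (2 - 4 + 14*c)/(2*c)) = √(6 + (-2 + 14*c)/(2*c)))
g(-12, -11)*y(4) = -11*√(13 - 1/4) = -11*√(13 - 1*¼) = -11*√(13 - ¼) = -11*√51/2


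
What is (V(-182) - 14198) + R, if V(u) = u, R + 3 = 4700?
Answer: -9683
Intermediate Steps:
R = 4697 (R = -3 + 4700 = 4697)
(V(-182) - 14198) + R = (-182 - 14198) + 4697 = -14380 + 4697 = -9683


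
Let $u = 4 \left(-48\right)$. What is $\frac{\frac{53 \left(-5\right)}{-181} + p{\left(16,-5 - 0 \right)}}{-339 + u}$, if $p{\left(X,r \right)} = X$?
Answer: $- \frac{3161}{96111} \approx -0.032889$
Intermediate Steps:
$u = -192$
$\frac{\frac{53 \left(-5\right)}{-181} + p{\left(16,-5 - 0 \right)}}{-339 + u} = \frac{\frac{53 \left(-5\right)}{-181} + 16}{-339 - 192} = \frac{\left(-265\right) \left(- \frac{1}{181}\right) + 16}{-531} = \left(\frac{265}{181} + 16\right) \left(- \frac{1}{531}\right) = \frac{3161}{181} \left(- \frac{1}{531}\right) = - \frac{3161}{96111}$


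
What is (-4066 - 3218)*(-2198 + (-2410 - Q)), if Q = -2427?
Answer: 15886404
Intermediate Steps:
(-4066 - 3218)*(-2198 + (-2410 - Q)) = (-4066 - 3218)*(-2198 + (-2410 - 1*(-2427))) = -7284*(-2198 + (-2410 + 2427)) = -7284*(-2198 + 17) = -7284*(-2181) = 15886404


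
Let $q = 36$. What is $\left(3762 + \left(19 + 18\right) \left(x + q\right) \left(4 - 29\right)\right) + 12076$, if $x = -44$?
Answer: $23238$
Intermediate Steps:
$\left(3762 + \left(19 + 18\right) \left(x + q\right) \left(4 - 29\right)\right) + 12076 = \left(3762 + \left(19 + 18\right) \left(-44 + 36\right) \left(4 - 29\right)\right) + 12076 = \left(3762 + 37 \left(\left(-8\right) \left(-25\right)\right)\right) + 12076 = \left(3762 + 37 \cdot 200\right) + 12076 = \left(3762 + 7400\right) + 12076 = 11162 + 12076 = 23238$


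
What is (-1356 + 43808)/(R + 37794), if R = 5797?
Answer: 42452/43591 ≈ 0.97387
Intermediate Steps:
(-1356 + 43808)/(R + 37794) = (-1356 + 43808)/(5797 + 37794) = 42452/43591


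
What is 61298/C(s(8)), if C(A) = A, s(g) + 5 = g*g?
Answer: 61298/59 ≈ 1038.9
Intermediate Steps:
s(g) = -5 + g² (s(g) = -5 + g*g = -5 + g²)
61298/C(s(8)) = 61298/(-5 + 8²) = 61298/(-5 + 64) = 61298/59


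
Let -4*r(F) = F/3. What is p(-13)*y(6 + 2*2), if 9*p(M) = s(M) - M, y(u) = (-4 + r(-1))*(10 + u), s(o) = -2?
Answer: -2585/27 ≈ -95.741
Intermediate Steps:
r(F) = -F/12 (r(F) = -F/(4*3) = -F/12)
y(u) = -235/6 - 47*u/12 (y(u) = (-4 - 1/12*(-1))*(10 + u) = (-4 + 1/12)*(10 + u) = -47*(10 + u)/12 = -235/6 - 47*u/12)
p(M) = -2/9 - M/9 (p(M) = (-2 - M)/9 = -2/9 - M/9)
p(-13)*y(6 + 2*2) = (-2/9 - ⅑*(-13))*(-235/6 - 47*(6 + 2*2)/12) = (-2/9 + 13/9)*(-235/6 - 47*(6 + 4)/12) = 11*(-235/6 - 47/12*10)/9 = 11*(-235/6 - 235/6)/9 = (11/9)*(-235/3) = -2585/27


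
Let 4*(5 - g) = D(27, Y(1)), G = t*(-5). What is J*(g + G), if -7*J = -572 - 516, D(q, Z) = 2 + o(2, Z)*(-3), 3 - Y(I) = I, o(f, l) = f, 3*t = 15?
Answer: -20672/7 ≈ -2953.1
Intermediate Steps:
t = 5 (t = (1/3)*15 = 5)
G = -25 (G = 5*(-5) = -25)
Y(I) = 3 - I
D(q, Z) = -4 (D(q, Z) = 2 + 2*(-3) = 2 - 6 = -4)
J = 1088/7 (J = -(-572 - 516)/7 = -1/7*(-1088) = 1088/7 ≈ 155.43)
g = 6 (g = 5 - 1/4*(-4) = 5 + 1 = 6)
J*(g + G) = 1088*(6 - 25)/7 = (1088/7)*(-19) = -20672/7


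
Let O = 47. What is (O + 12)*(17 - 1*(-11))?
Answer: 1652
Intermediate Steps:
(O + 12)*(17 - 1*(-11)) = (47 + 12)*(17 - 1*(-11)) = 59*(17 + 11) = 59*28 = 1652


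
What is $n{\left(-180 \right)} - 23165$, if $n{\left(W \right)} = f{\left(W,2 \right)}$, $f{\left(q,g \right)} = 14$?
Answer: $-23151$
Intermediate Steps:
$n{\left(W \right)} = 14$
$n{\left(-180 \right)} - 23165 = 14 - 23165 = -23151$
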